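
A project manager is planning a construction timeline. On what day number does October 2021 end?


Month: October
Year: 2021
October is a 31-day month
Total: 31 days

31


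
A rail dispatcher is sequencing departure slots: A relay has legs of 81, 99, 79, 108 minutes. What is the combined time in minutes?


Durations: 81, 99, 79, 108
Running sum: 81
+ 99 = 180
+ 79 = 259
+ 108 = 367
Total duration: 367 minutes
That is 6 hours and 7 minutes

367


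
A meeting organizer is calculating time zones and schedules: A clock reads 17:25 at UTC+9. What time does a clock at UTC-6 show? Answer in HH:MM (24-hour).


Local time: 17:25 at UTC+9 (offset 9h)
Target zone: UTC-6 (offset -6h)
Difference: -6 - (9) = -15 hours
Calculation: 17 + (-15) = 2
Result: 02:25

02:25


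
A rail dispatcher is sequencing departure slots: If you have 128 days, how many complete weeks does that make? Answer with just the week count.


Total days: 128
Days per week: 7
Division: 128 / 7 = 18 remainder 2
Complete weeks: 18
Remaining days: 2

18


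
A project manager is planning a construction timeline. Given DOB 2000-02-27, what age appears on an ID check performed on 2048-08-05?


Birth: 2000-02-27
Reference: 2048-08-05
Year difference: 2048 - 2000 = 48
Has birthday (02-27) occurred by 08-05? Yes
Age in full years: 48

48


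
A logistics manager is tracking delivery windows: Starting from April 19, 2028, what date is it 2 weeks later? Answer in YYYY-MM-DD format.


Start: 2028-04-19
Weeks to add: 2
Convert to days: 2 x 7 = 14 days
Add 14 days to 2028-04-19
Result: 2028-05-03

2028-05-03


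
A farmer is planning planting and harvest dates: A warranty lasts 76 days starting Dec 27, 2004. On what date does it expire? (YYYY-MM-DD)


Start: 2004-12-27
Adding 76 days
Days remaining in December: 4
After December: 72 days still to add
January 2005: 31 days, 41 remaining
February 2005: 28 days, 13 remaining
March 2005 has 31 days, need 13
Result: 2005-03-13

2005-03-13


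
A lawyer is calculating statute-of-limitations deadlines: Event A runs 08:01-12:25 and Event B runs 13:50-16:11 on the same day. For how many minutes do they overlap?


Interval A: [481, 745] minutes from midnight
Interval B: [830, 971] minutes from midnight
Overlap start = max(481, 830) = 830
Overlap end = min(745, 971) = 745
End <= start, so the intervals do not overlap: 0 minutes

0


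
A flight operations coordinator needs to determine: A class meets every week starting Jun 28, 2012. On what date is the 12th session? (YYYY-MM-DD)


First occurrence: 2012-06-28 (occurrence 1)
Each occurrence is 7 days after the previous.
Occurrence 12 is 11 weeks after the first.
11 weeks = 77 days
2012-06-28 + 77 days = 2012-09-13

2012-09-13


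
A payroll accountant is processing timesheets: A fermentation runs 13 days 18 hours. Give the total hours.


Days: 13
Extra hours: 18
Hours per day: 24
Days to hours: 13 x 24 = 312
Total: 312 + 18 = 330

330


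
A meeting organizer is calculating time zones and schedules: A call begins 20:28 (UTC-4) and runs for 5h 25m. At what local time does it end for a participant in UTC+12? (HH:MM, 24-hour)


Start: 20:28 in UTC-4
Step 1 - add duration:
  minutes: 28 + 25 = 53
  hours: 20 + 5 + 0 = 25
  end in UTC-4: 01:53
Step 2 - convert UTC-4 -> UTC+12:
  offset difference: 12 - (-4) = 16 hours
  1 + (16) = 17 -> mod 24 = 17
Result: 17:53 in UTC+12

17:53


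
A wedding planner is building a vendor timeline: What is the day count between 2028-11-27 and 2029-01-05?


Start date: 2028-11-27
End date: 2029-01-05
Nov 2028: +4 days
Dec 2028: +31 days
Jan 2029: +4 days
Total: 39 days

39


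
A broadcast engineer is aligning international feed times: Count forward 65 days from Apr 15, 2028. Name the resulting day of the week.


Start: 2028-04-15 (Saturday)
Step 1 - find target date: add 65 days
  2028-04-15 + 65 days = 2028-06-19
Step 2 - day of week:
  65 mod 7 = 2
  Saturday + 2 days -> Monday
Result: Monday (2028-06-19)

Monday


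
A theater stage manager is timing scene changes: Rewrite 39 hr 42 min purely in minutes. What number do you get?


Hours: 39
Extra minutes: 42
Minutes per hour: 60
Hours to minutes: 39 x 60 = 2340
Total: 2340 + 42 = 2382

2382


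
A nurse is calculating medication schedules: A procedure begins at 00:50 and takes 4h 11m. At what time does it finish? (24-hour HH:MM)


Start time: 00:50
Adding: 4 hours 11 minutes
Minutes: 50 + 11 = 61
Minute overflow: 61 >= 60, so carry 1 hour, minutes = 1
Hours: 0 + 4 + 1 = 5
Result: 05:01

05:01


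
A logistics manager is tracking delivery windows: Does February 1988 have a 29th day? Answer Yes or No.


Year: 1988
Divisible by 4? 1988 / 4 = 497.0 -> Yes
Divisible by 100? 1988 / 100 = 19.88 -> No
Divisible by 4 but not 100, so it IS a leap year

Yes


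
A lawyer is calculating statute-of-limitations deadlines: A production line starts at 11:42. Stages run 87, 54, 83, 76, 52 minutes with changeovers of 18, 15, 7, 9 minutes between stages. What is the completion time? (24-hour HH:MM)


Start: 11:42 = 702 min from midnight
  after task 1 (87 min): 13:09
  after break (18 min): 13:27
  after task 2 (54 min): 14:21
  after break (15 min): 14:36
  after task 3 (83 min): 15:59
  after break (7 min): 16:06
  after task 4 (76 min): 17:22
  after break (9 min): 17:31
  after task 5 (52 min): 18:23
Total elapsed: 401 minutes
End time: 18:23

18:23


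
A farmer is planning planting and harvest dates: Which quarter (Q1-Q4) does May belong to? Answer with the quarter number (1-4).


Month: May (month 5)
Q1: January-March (months 1-3)
Q2: April-June (months 4-6)
Q3: July-September (months 7-9)
Q4: October-December (months 10-12)
Month 5 falls in Q2

2


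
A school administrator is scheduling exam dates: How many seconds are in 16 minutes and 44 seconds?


Minutes: 16
Seconds: 44
Convert minutes to seconds: 16 x 60 = 960
Add remaining seconds: 960 + 44 = 1004

1004


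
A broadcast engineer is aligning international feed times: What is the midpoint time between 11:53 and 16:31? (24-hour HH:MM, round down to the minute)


Start time: 11:53 = 713 minutes from midnight
End time: 16:31 = 991 minutes from midnight
Sum: 713 + 991 = 1704
Midpoint: 1704 / 2 = 852 minutes
Convert: 852 / 60 = 14 hours, 12 minutes
Result: 14:12

14:12


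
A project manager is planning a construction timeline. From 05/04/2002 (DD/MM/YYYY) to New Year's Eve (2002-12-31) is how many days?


Start: April 05, 2002
End: December 31, 2002
Days left in April: 25
May: 31
June: 30
July: 31
August: 31
... plus remaining months
Sum of remaining months: 245
Total: 25 + 245 = 270

270


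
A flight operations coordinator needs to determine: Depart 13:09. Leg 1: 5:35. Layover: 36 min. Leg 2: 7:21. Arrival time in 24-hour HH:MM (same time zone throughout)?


Depart: 13:09
Leg 1: +335 min -> 18:44
Layover: +36 min -> 19:20
Leg 2: +441 min -> 02:41
Total travel: 812 minutes = 13h 32m
Arrival: 02:41

02:41


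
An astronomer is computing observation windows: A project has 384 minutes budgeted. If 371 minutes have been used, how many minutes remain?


Total budget: 384 minutes
Time used: 371 minutes
Remaining: 384 - 371 = 13 minutes
Percent used: 96.6%
Percent remaining: 3.4%

13


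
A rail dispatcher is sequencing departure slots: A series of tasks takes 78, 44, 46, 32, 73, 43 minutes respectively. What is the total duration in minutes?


Durations: 78, 44, 46, 32, 73, 43
Running sum: 78
+ 44 = 122
+ 46 = 168
+ 32 = 200
+ 73 = 273
+ 43 = 316
Total duration: 316 minutes
That is 5 hours and 16 minutes

316


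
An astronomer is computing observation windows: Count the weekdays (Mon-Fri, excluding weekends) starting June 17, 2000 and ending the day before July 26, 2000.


Start: 2000-06-17 (Saturday)
End (exclusive): 2000-07-26 (Wednesday)
Total calendar days: 39
Full weeks: 39 // 7 = 5 -> 25 weekdays
Remaining 4 days starting on Saturday:
  Sat(-), Sun(-), Mon(w), Tue(w) -> 2 weekdays
Total business days: 25 + 2 = 27

27


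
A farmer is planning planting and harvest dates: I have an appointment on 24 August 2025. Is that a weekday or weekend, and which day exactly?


Date: 2025-08-24
January 1, 2025 is a Wednesday
Day of year: 236
Offset from Jan 1: 235 days
235 mod 7 = 4
Result: Sunday

Sunday


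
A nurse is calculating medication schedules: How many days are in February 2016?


Month: February
Year: 2016
2016 is a leap year
February has 29 days
Total: 29 days

29


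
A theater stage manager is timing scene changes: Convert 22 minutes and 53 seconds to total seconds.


Minutes: 22
Extra seconds: 53
Seconds per minute: 60
Minutes to seconds: 22 x 60 = 1320
Total: 1320 + 53 = 1373

1373


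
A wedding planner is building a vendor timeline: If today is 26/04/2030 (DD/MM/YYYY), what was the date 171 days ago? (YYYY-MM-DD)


Start: 2030-04-26
Subtracting 171 days
Days already passed in April: 26
After going back through April: 145 more days to subtract
March 2030: 31 days, 114 remaining
February 2030: 28 days, 86 remaining
January 2030: 31 days, 55 remaining
December 2029: 31 days, 24 remaining
Result: 2029-11-06

2029-11-06


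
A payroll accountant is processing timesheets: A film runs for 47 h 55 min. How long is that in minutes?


Hours: 47
Minutes: 55
Convert hours to minutes: 47 x 60 = 2820
Add remaining minutes: 2820 + 55 = 2875

2875


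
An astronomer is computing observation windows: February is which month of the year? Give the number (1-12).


Calendar month order:
1. January
2. February <--
3. March
February is month number 2

2


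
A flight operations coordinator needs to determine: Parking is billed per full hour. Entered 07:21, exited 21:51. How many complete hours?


Start: 07:21
End: 21:51
Hour difference: 21 - 7 = 14 hours
Minute difference: 51 - 21 = 30 minutes
Total minutes: 870
Complete hours: 870 / 60 = 14 (remainder 30)

14


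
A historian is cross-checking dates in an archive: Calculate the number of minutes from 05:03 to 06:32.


Start time: 05:03 = 303 minutes from midnight
End time: 06:32 = 392 minutes from midnight
Difference: 392 - 303 = 89 minutes
That is 1 hours and 29 minutes

89


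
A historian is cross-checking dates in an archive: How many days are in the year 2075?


Year: 2075
Check leap year rules:
Divisible by 4? No
2075 is not a leap year
Days: 365

365


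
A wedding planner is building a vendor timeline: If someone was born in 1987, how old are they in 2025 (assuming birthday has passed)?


Birth year: 1987
Current year: 2025
Age = current year - birth year
Age = 2025 - 1987 = 38

38


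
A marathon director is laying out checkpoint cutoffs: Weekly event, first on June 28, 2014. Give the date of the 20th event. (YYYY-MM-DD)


First occurrence: 2014-06-28 (occurrence 1)
Each occurrence is 7 days after the previous.
Occurrence 20 is 19 weeks after the first.
19 weeks = 133 days
2014-06-28 + 133 days = 2014-11-08

2014-11-08


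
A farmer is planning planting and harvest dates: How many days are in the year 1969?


Year: 1969
Check leap year rules:
Divisible by 4? No
1969 is not a leap year
Days: 365

365


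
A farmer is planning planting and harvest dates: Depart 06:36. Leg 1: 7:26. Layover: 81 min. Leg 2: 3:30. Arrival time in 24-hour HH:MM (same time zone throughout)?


Depart: 06:36
Leg 1: +446 min -> 14:02
Layover: +81 min -> 15:23
Leg 2: +210 min -> 18:53
Total travel: 737 minutes = 12h 17m
Arrival: 18:53

18:53


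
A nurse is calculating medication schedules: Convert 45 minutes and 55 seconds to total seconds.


Minutes: 45
Extra seconds: 55
Seconds per minute: 60
Minutes to seconds: 45 x 60 = 2700
Total: 2700 + 55 = 2755

2755


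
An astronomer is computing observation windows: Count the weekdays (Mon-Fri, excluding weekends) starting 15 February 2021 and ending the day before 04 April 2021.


Start: 2021-02-15 (Monday)
End (exclusive): 2021-04-04 (Sunday)
Total calendar days: 48
Full weeks: 48 // 7 = 6 -> 30 weekdays
Remaining 6 days starting on Monday:
  Mon(w), Tue(w), Wed(w), Thu(w), Fri(w), Sat(-) -> 5 weekdays
Total business days: 30 + 5 = 35

35


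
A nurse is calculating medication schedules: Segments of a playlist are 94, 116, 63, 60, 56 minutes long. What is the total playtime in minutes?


Durations: 94, 116, 63, 60, 56
Running sum: 94
+ 116 = 210
+ 63 = 273
+ 60 = 333
+ 56 = 389
Total duration: 389 minutes
That is 6 hours and 29 minutes

389


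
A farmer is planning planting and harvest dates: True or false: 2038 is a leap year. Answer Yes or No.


Year: 2038
Divisible by 4? 2038 / 4 = 509.5 -> No
Not divisible by 4, so NOT a leap year

No


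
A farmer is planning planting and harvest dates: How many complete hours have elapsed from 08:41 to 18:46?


Start: 08:41
End: 18:46
Hour difference: 18 - 8 = 10 hours
Minute difference: 46 - 41 = 5 minutes
Total minutes: 605
Complete hours: 605 / 60 = 10 (remainder 5)

10


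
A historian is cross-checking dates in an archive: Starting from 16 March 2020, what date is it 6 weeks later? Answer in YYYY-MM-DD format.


Start: 2020-03-16
Weeks to add: 6
Convert to days: 6 x 7 = 42 days
Add 42 days to 2020-03-16
Result: 2020-04-27

2020-04-27


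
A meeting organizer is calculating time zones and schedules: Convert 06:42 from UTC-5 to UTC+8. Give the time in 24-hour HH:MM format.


Local time: 06:42 at UTC-5 (offset -5h)
Target zone: UTC+8 (offset 8h)
Difference: 8 - (-5) = 13 hours
Calculation: 6 + (13) = 19
Result: 19:42

19:42


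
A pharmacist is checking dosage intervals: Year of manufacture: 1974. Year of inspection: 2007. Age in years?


Birth year: 1974
Current year: 2007
Age = current year - birth year
Age = 2007 - 1974 = 33

33


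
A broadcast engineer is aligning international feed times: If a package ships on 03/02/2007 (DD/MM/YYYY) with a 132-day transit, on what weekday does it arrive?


Start: 2007-02-03 (Saturday)
Step 1 - find target date: add 132 days
  2007-02-03 + 132 days = 2007-06-15
Step 2 - day of week:
  132 mod 7 = 6
  Saturday + 6 days -> Friday
Result: Friday (2007-06-15)

Friday


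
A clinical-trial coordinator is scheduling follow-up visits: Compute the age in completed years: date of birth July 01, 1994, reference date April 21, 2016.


Birth: 1994-07-01
Reference: 2016-04-21
Year difference: 2016 - 1994 = 22
Has birthday (07-01) occurred by 04-21? No
Birthday not yet reached this year -> subtract 1
Age in full years: 21

21


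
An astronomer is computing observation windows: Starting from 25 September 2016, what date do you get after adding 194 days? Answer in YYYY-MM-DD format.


Start: 2016-09-25
Adding 194 days
Days remaining in September: 5
After September: 189 days still to add
October 2016: 31 days, 158 remaining
November 2016: 30 days, 128 remaining
December 2016: 31 days, 97 remaining
January 2017: 31 days, 66 remaining
Result: 2017-04-07

2017-04-07


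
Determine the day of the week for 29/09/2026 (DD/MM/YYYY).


Date: 2026-09-29
January 1, 2026 is a Thursday
Day of year: 272
Offset from Jan 1: 271 days
271 mod 7 = 5
Result: Tuesday

Tuesday


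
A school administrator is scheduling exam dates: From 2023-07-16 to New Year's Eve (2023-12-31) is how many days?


Start: July 16, 2023
End: December 31, 2023
Days left in July: 15
August: 31
September: 30
October: 31
November: 30
... plus remaining months
Sum of remaining months: 153
Total: 15 + 153 = 168

168


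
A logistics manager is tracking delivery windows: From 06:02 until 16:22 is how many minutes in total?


Start time: 06:02 = 362 minutes from midnight
End time: 16:22 = 982 minutes from midnight
Difference: 982 - 362 = 620 minutes
That is 10 hours and 20 minutes

620


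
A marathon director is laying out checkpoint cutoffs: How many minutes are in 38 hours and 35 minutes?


Hours: 38
Minutes: 35
Convert hours to minutes: 38 x 60 = 2280
Add remaining minutes: 2280 + 35 = 2315

2315


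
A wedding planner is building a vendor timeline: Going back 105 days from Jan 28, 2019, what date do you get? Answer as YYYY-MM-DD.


Start: 2019-01-28
Subtracting 105 days
Days already passed in January: 28
After going back through January: 77 more days to subtract
December 2018: 31 days, 46 remaining
November 2018: 30 days, 16 remaining
October 2018 has 31 days, need 16
Result: 2018-10-15

2018-10-15


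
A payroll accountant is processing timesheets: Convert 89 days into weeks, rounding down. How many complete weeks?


Total days: 89
Days per week: 7
Division: 89 / 7 = 12 remainder 5
Complete weeks: 12
Remaining days: 5

12


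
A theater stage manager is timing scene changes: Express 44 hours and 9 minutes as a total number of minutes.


Hours: 44
Extra minutes: 9
Minutes per hour: 60
Hours to minutes: 44 x 60 = 2640
Total: 2640 + 9 = 2649

2649


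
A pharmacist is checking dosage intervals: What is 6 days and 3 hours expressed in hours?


Days: 6
Extra hours: 3
Hours per day: 24
Days to hours: 6 x 24 = 144
Total: 144 + 3 = 147

147


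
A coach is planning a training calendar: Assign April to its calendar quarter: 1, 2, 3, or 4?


Month: April (month 4)
Q1: January-March (months 1-3)
Q2: April-June (months 4-6)
Q3: July-September (months 7-9)
Q4: October-December (months 10-12)
Month 4 falls in Q2

2


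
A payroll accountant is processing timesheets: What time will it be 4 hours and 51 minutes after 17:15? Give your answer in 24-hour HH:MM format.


Start time: 17:15
Adding: 4 hours 51 minutes
Minutes: 15 + 51 = 66
Minute overflow: 66 >= 60, so carry 1 hour, minutes = 6
Hours: 17 + 4 + 1 = 22
Result: 22:06

22:06


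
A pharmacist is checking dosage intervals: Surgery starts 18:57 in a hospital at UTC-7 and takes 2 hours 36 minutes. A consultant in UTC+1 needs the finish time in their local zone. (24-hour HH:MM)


Start: 18:57 in UTC-7
Step 1 - add duration:
  minutes: 57 + 36 = 93 (carry 1h)
  hours: 18 + 2 + 1 = 21
  end in UTC-7: 21:33
Step 2 - convert UTC-7 -> UTC+1:
  offset difference: 1 - (-7) = 8 hours
  21 + (8) = 29 -> mod 24 = 5
Result: 05:33 in UTC+1

05:33


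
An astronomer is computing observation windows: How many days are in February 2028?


Month: February
Year: 2028
2028 is a leap year
February has 29 days
Total: 29 days

29


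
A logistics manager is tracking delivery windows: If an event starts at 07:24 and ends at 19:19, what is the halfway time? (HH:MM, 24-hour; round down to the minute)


Start time: 07:24 = 444 minutes from midnight
End time: 19:19 = 1159 minutes from midnight
Sum: 444 + 1159 = 1603
Midpoint: 1603 / 2 = 801 minutes
Convert: 801 / 60 = 13 hours, 21 minutes
Result: 13:21

13:21


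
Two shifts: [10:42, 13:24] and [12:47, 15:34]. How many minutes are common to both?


Interval A: [642, 804] minutes from midnight
Interval B: [767, 934] minutes from midnight
Overlap start = max(642, 767) = 767
Overlap end = min(804, 934) = 804
Overlap = 804 - 767 = 37 minutes

37


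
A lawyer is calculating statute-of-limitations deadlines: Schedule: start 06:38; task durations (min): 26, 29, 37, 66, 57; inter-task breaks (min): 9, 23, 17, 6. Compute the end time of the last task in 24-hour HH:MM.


Start: 06:38 = 398 min from midnight
  after task 1 (26 min): 07:04
  after break (9 min): 07:13
  after task 2 (29 min): 07:42
  after break (23 min): 08:05
  after task 3 (37 min): 08:42
  after break (17 min): 08:59
  after task 4 (66 min): 10:05
  after break (6 min): 10:11
  after task 5 (57 min): 11:08
Total elapsed: 270 minutes
End time: 11:08

11:08


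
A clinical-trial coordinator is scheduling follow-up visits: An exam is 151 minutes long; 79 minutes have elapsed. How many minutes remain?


Total budget: 151 minutes
Time used: 79 minutes
Remaining: 151 - 79 = 72 minutes
Percent used: 52.3%
Percent remaining: 47.7%

72


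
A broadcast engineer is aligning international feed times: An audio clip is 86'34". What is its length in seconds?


Minutes: 86
Seconds: 34
Convert minutes to seconds: 86 x 60 = 5160
Add remaining seconds: 5160 + 34 = 5194

5194


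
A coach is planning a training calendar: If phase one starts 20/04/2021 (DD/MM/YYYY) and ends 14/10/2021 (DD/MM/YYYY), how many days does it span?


Start date: 2021-04-20
End date: 2021-10-14
Apr 2021: +11 days
May 2021: +31 days
Jun 2021: +30 days
... (4 more months)
Total: 177 days

177


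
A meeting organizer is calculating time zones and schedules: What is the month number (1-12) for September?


Calendar month order:
8. August
9. September <--
10. October
September is month number 9

9


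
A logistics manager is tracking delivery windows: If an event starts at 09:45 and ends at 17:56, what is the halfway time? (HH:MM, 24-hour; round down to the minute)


Start time: 09:45 = 585 minutes from midnight
End time: 17:56 = 1076 minutes from midnight
Sum: 585 + 1076 = 1661
Midpoint: 1661 / 2 = 830 minutes
Convert: 830 / 60 = 13 hours, 50 minutes
Result: 13:50

13:50


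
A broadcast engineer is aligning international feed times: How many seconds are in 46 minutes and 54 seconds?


Minutes: 46
Seconds: 54
Convert minutes to seconds: 46 x 60 = 2760
Add remaining seconds: 2760 + 54 = 2814

2814


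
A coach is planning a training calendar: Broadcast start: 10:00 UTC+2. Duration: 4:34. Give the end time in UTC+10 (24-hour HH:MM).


Start: 10:00 in UTC+2
Step 1 - add duration:
  minutes: 0 + 34 = 34
  hours: 10 + 4 + 0 = 14
  end in UTC+2: 14:34
Step 2 - convert UTC+2 -> UTC+10:
  offset difference: 10 - (2) = 8 hours
  14 + (8) = 22 -> mod 24 = 22
Result: 22:34 in UTC+10

22:34


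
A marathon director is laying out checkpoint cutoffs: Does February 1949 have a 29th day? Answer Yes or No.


Year: 1949
Divisible by 4? 1949 / 4 = 487.25 -> No
Not divisible by 4, so NOT a leap year

No


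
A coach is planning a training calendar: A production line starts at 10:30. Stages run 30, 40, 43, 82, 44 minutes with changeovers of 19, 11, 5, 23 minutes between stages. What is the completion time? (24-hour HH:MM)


Start: 10:30 = 630 min from midnight
  after task 1 (30 min): 11:00
  after break (19 min): 11:19
  after task 2 (40 min): 11:59
  after break (11 min): 12:10
  after task 3 (43 min): 12:53
  after break (5 min): 12:58
  after task 4 (82 min): 14:20
  after break (23 min): 14:43
  after task 5 (44 min): 15:27
Total elapsed: 297 minutes
End time: 15:27

15:27


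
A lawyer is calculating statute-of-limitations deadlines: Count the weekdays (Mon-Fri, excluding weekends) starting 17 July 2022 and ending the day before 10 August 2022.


Start: 2022-07-17 (Sunday)
End (exclusive): 2022-08-10 (Wednesday)
Total calendar days: 24
Full weeks: 24 // 7 = 3 -> 15 weekdays
Remaining 3 days starting on Sunday:
  Sun(-), Mon(w), Tue(w) -> 2 weekdays
Total business days: 15 + 2 = 17

17


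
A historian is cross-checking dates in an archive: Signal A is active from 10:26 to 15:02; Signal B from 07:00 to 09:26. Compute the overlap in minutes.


Interval A: [626, 902] minutes from midnight
Interval B: [420, 566] minutes from midnight
Overlap start = max(626, 420) = 626
Overlap end = min(902, 566) = 566
End <= start, so the intervals do not overlap: 0 minutes

0


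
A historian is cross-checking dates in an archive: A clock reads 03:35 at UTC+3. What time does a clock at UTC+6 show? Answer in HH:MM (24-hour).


Local time: 03:35 at UTC+3 (offset 3h)
Target zone: UTC+6 (offset 6h)
Difference: 6 - (3) = 3 hours
Calculation: 3 + (3) = 6
Result: 06:35

06:35


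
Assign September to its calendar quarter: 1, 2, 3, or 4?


Month: September (month 9)
Q1: January-March (months 1-3)
Q2: April-June (months 4-6)
Q3: July-September (months 7-9)
Q4: October-December (months 10-12)
Month 9 falls in Q3

3


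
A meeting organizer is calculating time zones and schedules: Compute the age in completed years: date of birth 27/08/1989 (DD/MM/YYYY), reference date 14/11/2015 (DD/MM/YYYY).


Birth: 1989-08-27
Reference: 2015-11-14
Year difference: 2015 - 1989 = 26
Has birthday (08-27) occurred by 11-14? Yes
Age in full years: 26

26


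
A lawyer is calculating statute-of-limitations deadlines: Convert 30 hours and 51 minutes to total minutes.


Hours: 30
Extra minutes: 51
Minutes per hour: 60
Hours to minutes: 30 x 60 = 1800
Total: 1800 + 51 = 1851

1851


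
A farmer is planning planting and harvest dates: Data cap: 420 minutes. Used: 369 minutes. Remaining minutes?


Total budget: 420 minutes
Time used: 369 minutes
Remaining: 420 - 369 = 51 minutes
Percent used: 87.9%
Percent remaining: 12.1%

51


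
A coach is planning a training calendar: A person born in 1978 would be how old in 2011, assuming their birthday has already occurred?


Birth year: 1978
Current year: 2011
Age = current year - birth year
Age = 2011 - 1978 = 33

33


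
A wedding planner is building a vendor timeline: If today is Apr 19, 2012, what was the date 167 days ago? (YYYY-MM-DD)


Start: 2012-04-19
Subtracting 167 days
Days already passed in April: 19
After going back through April: 148 more days to subtract
March 2012: 31 days, 117 remaining
February 2012: 29 days, 88 remaining
January 2012: 31 days, 57 remaining
December 2011: 31 days, 26 remaining
Result: 2011-11-04

2011-11-04


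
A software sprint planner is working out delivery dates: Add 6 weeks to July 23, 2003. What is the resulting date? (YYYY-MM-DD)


Start: 2003-07-23
Weeks to add: 6
Convert to days: 6 x 7 = 42 days
Add 42 days to 2003-07-23
Result: 2003-09-03

2003-09-03


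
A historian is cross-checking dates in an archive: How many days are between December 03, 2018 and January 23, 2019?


Start date: 2018-12-03
End date: 2019-01-23
Dec 2018: +29 days
Jan 2019: +22 days
Total: 51 days

51


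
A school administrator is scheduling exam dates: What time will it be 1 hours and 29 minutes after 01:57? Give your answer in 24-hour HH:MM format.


Start time: 01:57
Adding: 1 hours 29 minutes
Minutes: 57 + 29 = 86
Minute overflow: 86 >= 60, so carry 1 hour, minutes = 26
Hours: 1 + 1 + 1 = 3
Result: 03:26

03:26


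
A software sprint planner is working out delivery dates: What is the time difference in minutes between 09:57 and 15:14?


Start time: 09:57 = 597 minutes from midnight
End time: 15:14 = 914 minutes from midnight
Difference: 914 - 597 = 317 minutes
That is 5 hours and 17 minutes

317


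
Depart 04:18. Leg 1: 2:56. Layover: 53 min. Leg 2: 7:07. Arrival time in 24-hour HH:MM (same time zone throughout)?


Depart: 04:18
Leg 1: +176 min -> 07:14
Layover: +53 min -> 08:07
Leg 2: +427 min -> 15:14
Total travel: 656 minutes = 10h 56m
Arrival: 15:14

15:14


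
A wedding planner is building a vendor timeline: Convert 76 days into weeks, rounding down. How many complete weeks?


Total days: 76
Days per week: 7
Division: 76 / 7 = 10 remainder 6
Complete weeks: 10
Remaining days: 6

10


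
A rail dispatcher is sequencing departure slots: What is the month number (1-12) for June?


Calendar month order:
5. May
6. June <--
7. July
June is month number 6

6


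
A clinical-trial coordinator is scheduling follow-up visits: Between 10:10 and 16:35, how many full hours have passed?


Start: 10:10
End: 16:35
Hour difference: 16 - 10 = 6 hours
Minute difference: 35 - 10 = 25 minutes
Total minutes: 385
Complete hours: 385 / 60 = 6 (remainder 25)

6


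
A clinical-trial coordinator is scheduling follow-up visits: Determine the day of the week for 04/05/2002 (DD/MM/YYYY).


Date: 2002-05-04
January 1, 2002 is a Tuesday
Day of year: 124
Offset from Jan 1: 123 days
123 mod 7 = 4
Result: Saturday

Saturday


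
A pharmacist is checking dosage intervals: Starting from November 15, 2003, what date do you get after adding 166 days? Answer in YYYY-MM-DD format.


Start: 2003-11-15
Adding 166 days
Days remaining in November: 15
After November: 151 days still to add
December 2003: 31 days, 120 remaining
January 2004: 31 days, 89 remaining
February 2004: 29 days, 60 remaining
March 2004: 31 days, 29 remaining
Result: 2004-04-29

2004-04-29


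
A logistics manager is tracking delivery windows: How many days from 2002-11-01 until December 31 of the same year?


Start: November 01, 2002
End: December 31, 2002
Days left in November: 29
December: 31
Sum of remaining months: 31
Total: 29 + 31 = 60

60


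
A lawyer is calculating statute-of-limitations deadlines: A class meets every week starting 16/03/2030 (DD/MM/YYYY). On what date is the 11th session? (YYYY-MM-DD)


First occurrence: 2030-03-16 (occurrence 1)
Each occurrence is 7 days after the previous.
Occurrence 11 is 10 weeks after the first.
10 weeks = 70 days
2030-03-16 + 70 days = 2030-05-25

2030-05-25


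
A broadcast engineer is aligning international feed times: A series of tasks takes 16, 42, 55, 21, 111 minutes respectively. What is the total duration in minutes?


Durations: 16, 42, 55, 21, 111
Running sum: 16
+ 42 = 58
+ 55 = 113
+ 21 = 134
+ 111 = 245
Total duration: 245 minutes
That is 4 hours and 5 minutes

245


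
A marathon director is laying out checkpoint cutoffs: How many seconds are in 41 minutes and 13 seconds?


Minutes: 41
Extra seconds: 13
Seconds per minute: 60
Minutes to seconds: 41 x 60 = 2460
Total: 2460 + 13 = 2473

2473


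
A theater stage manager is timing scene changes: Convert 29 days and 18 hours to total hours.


Days: 29
Extra hours: 18
Hours per day: 24
Days to hours: 29 x 24 = 696
Total: 696 + 18 = 714

714


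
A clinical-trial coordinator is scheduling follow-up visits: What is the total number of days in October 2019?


Month: October
Year: 2019
October is a 31-day month
Total: 31 days

31


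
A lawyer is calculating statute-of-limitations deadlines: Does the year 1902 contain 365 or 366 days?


Year: 1902
Check leap year rules:
Divisible by 4? No
1902 is not a leap year
Days: 365

365


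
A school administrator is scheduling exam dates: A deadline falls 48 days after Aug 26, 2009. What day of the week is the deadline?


Start: 2009-08-26 (Wednesday)
Step 1 - find target date: add 48 days
  2009-08-26 + 48 days = 2009-10-13
Step 2 - day of week:
  48 mod 7 = 6
  Wednesday + 6 days -> Tuesday
Result: Tuesday (2009-10-13)

Tuesday


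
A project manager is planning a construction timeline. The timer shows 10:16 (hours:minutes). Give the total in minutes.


Hours: 10
Minutes: 16
Convert hours to minutes: 10 x 60 = 600
Add remaining minutes: 600 + 16 = 616

616


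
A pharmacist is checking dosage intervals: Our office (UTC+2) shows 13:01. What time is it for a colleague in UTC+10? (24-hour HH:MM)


Local time: 13:01 at UTC+2 (offset 2h)
Target zone: UTC+10 (offset 10h)
Difference: 10 - (2) = 8 hours
Calculation: 13 + (8) = 21
Result: 21:01

21:01


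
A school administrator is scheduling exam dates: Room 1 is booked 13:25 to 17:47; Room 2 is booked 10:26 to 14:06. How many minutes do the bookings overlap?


Interval A: [805, 1067] minutes from midnight
Interval B: [626, 846] minutes from midnight
Overlap start = max(805, 626) = 805
Overlap end = min(1067, 846) = 846
Overlap = 846 - 805 = 41 minutes

41


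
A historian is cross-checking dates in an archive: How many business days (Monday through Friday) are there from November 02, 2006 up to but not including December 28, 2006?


Start: 2006-11-02 (Thursday)
End (exclusive): 2006-12-28 (Thursday)
Total calendar days: 56
Full weeks: 56 // 7 = 8 -> 40 weekdays
Remaining 0 days starting on Thursday:
Total business days: 40 + 0 = 40

40


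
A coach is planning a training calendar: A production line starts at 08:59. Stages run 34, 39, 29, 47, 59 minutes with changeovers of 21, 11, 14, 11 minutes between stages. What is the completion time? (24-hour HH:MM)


Start: 08:59 = 539 min from midnight
  after task 1 (34 min): 09:33
  after break (21 min): 09:54
  after task 2 (39 min): 10:33
  after break (11 min): 10:44
  after task 3 (29 min): 11:13
  after break (14 min): 11:27
  after task 4 (47 min): 12:14
  after break (11 min): 12:25
  after task 5 (59 min): 13:24
Total elapsed: 265 minutes
End time: 13:24

13:24


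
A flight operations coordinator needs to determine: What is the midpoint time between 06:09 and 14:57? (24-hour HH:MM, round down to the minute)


Start time: 06:09 = 369 minutes from midnight
End time: 14:57 = 897 minutes from midnight
Sum: 369 + 897 = 1266
Midpoint: 1266 / 2 = 633 minutes
Convert: 633 / 60 = 10 hours, 33 minutes
Result: 10:33

10:33


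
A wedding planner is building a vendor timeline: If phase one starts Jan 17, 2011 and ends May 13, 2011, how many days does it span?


Start date: 2011-01-17
End date: 2011-05-13
Jan 2011: +15 days
Feb 2011: +28 days
Mar 2011: +31 days
Apr 2011: +30 days
May 2011: +12 days
Total: 116 days

116


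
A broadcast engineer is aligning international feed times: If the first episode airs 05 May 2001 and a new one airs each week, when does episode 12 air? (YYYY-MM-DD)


First occurrence: 2001-05-05 (occurrence 1)
Each occurrence is 7 days after the previous.
Occurrence 12 is 11 weeks after the first.
11 weeks = 77 days
2001-05-05 + 77 days = 2001-07-21

2001-07-21


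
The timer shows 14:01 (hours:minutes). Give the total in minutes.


Hours: 14
Minutes: 1
Convert hours to minutes: 14 x 60 = 840
Add remaining minutes: 840 + 1 = 841

841


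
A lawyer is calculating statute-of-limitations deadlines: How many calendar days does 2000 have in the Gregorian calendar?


Year: 2000
Check leap year rules:
Divisible by 4? Yes
Divisible by 100? Yes
Divisible by 400? Yes
2000 is a leap year
Days: 366

366


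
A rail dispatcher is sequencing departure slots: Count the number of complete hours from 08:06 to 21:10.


Start: 08:06
End: 21:10
Hour difference: 21 - 8 = 13 hours
Minute difference: 10 - 6 = 4 minutes
Total minutes: 784
Complete hours: 784 / 60 = 13 (remainder 4)

13


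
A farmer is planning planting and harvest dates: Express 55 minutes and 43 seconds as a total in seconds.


Minutes: 55
Seconds: 43
Convert minutes to seconds: 55 x 60 = 3300
Add remaining seconds: 3300 + 43 = 3343

3343


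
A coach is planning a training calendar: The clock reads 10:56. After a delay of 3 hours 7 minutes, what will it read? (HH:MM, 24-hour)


Start time: 10:56
Adding: 3 hours 7 minutes
Minutes: 56 + 7 = 63
Minute overflow: 63 >= 60, so carry 1 hour, minutes = 3
Hours: 10 + 3 + 1 = 14
Result: 14:03

14:03


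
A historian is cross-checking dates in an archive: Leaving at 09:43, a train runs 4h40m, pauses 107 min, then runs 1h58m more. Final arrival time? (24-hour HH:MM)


Depart: 09:43
Leg 1: +280 min -> 14:23
Layover: +107 min -> 16:10
Leg 2: +118 min -> 18:08
Total travel: 505 minutes = 8h 25m
Arrival: 18:08

18:08


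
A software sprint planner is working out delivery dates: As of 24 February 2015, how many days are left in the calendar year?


Start: February 24, 2015
End: December 31, 2015
Days left in February: 4
March: 31
April: 30
May: 31
June: 30
... plus remaining months
Sum of remaining months: 306
Total: 4 + 306 = 310

310


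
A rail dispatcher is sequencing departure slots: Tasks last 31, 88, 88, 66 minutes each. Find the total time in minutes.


Durations: 31, 88, 88, 66
Running sum: 31
+ 88 = 119
+ 88 = 207
+ 66 = 273
Total duration: 273 minutes
That is 4 hours and 33 minutes

273


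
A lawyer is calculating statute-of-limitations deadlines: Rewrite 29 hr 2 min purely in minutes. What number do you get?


Hours: 29
Extra minutes: 2
Minutes per hour: 60
Hours to minutes: 29 x 60 = 1740
Total: 1740 + 2 = 1742

1742


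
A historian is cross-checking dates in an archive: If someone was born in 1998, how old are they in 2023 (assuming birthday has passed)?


Birth year: 1998
Current year: 2023
Age = current year - birth year
Age = 2023 - 1998 = 25

25


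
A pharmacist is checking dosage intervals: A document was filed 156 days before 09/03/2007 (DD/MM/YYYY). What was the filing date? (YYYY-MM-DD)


Start: 2007-03-09
Subtracting 156 days
Days already passed in March: 9
After going back through March: 147 more days to subtract
February 2007: 28 days, 119 remaining
January 2007: 31 days, 88 remaining
December 2006: 31 days, 57 remaining
November 2006: 30 days, 27 remaining
Result: 2006-10-04

2006-10-04


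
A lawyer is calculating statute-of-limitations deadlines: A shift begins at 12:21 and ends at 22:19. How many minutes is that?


Start time: 12:21 = 741 minutes from midnight
End time: 22:19 = 1339 minutes from midnight
Difference: 1339 - 741 = 598 minutes
That is 9 hours and 58 minutes

598


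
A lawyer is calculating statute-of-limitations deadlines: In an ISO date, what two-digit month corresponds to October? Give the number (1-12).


Calendar month order:
9. September
10. October <--
11. November
October is month number 10

10


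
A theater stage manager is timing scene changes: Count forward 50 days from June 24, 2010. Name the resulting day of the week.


Start: 2010-06-24 (Thursday)
Step 1 - find target date: add 50 days
  2010-06-24 + 50 days = 2010-08-13
Step 2 - day of week:
  50 mod 7 = 1
  Thursday + 1 days -> Friday
Result: Friday (2010-08-13)

Friday


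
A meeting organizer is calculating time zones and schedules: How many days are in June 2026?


Month: June
Year: 2026
June is a 30-day month
Total: 30 days

30


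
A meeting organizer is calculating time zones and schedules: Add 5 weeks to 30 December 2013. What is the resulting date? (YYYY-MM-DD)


Start: 2013-12-30
Weeks to add: 5
Convert to days: 5 x 7 = 35 days
Add 35 days to 2013-12-30
Result: 2014-02-03

2014-02-03


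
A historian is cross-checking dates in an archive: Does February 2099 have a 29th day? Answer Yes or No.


Year: 2099
Divisible by 4? 2099 / 4 = 524.75 -> No
Not divisible by 4, so NOT a leap year

No


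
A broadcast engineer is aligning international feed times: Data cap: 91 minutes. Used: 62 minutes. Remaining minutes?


Total budget: 91 minutes
Time used: 62 minutes
Remaining: 91 - 62 = 29 minutes
Percent used: 68.1%
Percent remaining: 31.9%

29


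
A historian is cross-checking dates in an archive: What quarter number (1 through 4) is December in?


Month: December (month 12)
Q1: January-March (months 1-3)
Q2: April-June (months 4-6)
Q3: July-September (months 7-9)
Q4: October-December (months 10-12)
Month 12 falls in Q4

4


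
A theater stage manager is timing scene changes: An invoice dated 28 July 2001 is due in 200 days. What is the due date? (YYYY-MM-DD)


Start: 2001-07-28
Adding 200 days
Days remaining in July: 3
After July: 197 days still to add
August 2001: 31 days, 166 remaining
September 2001: 30 days, 136 remaining
October 2001: 31 days, 105 remaining
November 2001: 30 days, 75 remaining
Result: 2002-02-13

2002-02-13


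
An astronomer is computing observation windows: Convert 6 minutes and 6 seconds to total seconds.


Minutes: 6
Extra seconds: 6
Seconds per minute: 60
Minutes to seconds: 6 x 60 = 360
Total: 360 + 6 = 366

366


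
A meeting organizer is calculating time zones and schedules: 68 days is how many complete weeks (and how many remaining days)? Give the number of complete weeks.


Total days: 68
Days per week: 7
Division: 68 / 7 = 9 remainder 5
Complete weeks: 9
Remaining days: 5

9


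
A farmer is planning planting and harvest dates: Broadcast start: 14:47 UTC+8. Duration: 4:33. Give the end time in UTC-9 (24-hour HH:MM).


Start: 14:47 in UTC+8
Step 1 - add duration:
  minutes: 47 + 33 = 80 (carry 1h)
  hours: 14 + 4 + 1 = 19
  end in UTC+8: 19:20
Step 2 - convert UTC+8 -> UTC-9:
  offset difference: -9 - (8) = -17 hours
  19 + (-17) = 2 -> mod 24 = 2
Result: 02:20 in UTC-9

02:20


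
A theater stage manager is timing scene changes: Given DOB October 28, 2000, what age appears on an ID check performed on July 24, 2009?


Birth: 2000-10-28
Reference: 2009-07-24
Year difference: 2009 - 2000 = 9
Has birthday (10-28) occurred by 07-24? No
Birthday not yet reached this year -> subtract 1
Age in full years: 8

8
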